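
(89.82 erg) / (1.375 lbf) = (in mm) 0.001469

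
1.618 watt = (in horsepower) 0.00217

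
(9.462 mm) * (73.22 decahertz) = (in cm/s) 692.8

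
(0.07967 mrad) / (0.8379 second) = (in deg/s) 0.005448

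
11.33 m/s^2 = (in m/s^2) 11.33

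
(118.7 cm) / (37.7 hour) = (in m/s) 8.746e-06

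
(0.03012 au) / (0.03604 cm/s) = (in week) 2.067e+07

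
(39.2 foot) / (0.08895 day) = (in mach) 4.566e-06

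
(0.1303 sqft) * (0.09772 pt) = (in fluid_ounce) 0.01411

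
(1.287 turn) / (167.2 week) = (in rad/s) 7.997e-08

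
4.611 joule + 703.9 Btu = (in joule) 7.427e+05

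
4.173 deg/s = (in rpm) 0.6955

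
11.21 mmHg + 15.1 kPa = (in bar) 0.1659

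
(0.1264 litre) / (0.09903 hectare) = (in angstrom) 1276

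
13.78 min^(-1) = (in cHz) 22.97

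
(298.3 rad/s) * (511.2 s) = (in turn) 2.427e+04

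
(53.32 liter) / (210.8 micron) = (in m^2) 252.9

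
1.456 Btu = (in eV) 9.588e+21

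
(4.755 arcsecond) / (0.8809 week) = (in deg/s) 2.479e-09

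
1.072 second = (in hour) 0.0002978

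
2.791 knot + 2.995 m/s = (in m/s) 4.431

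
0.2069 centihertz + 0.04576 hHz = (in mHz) 4578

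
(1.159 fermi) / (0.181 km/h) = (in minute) 3.842e-16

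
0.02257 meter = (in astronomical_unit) 1.509e-13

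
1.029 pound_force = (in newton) 4.577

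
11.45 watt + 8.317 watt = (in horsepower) 0.02651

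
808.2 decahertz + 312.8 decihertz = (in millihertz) 8.113e+06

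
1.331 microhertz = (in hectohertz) 1.331e-08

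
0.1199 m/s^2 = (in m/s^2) 0.1199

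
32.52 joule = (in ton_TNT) 7.772e-09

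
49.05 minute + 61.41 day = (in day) 61.44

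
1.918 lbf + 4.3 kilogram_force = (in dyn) 5.07e+06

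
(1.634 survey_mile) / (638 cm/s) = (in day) 0.004771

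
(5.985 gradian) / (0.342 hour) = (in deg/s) 0.004375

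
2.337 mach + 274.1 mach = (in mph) 2.106e+05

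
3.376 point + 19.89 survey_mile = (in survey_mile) 19.89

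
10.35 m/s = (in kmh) 37.26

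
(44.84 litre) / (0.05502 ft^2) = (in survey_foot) 28.78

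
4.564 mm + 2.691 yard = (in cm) 246.5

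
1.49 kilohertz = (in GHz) 1.49e-06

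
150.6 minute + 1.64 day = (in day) 1.745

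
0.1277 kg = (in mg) 1.277e+05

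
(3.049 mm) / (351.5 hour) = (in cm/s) 2.41e-07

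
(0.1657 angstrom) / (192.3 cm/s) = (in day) 9.973e-17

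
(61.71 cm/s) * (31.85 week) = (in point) 3.37e+10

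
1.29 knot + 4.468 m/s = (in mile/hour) 11.48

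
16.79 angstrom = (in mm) 1.679e-06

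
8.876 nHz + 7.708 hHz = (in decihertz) 7708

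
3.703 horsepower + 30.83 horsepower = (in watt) 2.575e+04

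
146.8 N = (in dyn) 1.468e+07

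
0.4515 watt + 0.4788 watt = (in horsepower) 0.001248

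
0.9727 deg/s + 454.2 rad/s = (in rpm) 4337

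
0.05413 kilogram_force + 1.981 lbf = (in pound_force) 2.1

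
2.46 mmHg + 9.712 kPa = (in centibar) 10.04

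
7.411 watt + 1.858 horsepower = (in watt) 1393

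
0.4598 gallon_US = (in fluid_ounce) 58.85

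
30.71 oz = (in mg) 8.706e+05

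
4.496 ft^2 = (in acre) 0.0001032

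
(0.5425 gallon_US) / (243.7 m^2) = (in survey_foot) 2.765e-05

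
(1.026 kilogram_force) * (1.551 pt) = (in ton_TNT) 1.316e-12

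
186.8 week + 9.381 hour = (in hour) 3.139e+04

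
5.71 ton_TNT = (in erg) 2.389e+17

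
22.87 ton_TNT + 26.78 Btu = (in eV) 5.972e+29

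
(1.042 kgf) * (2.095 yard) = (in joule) 19.58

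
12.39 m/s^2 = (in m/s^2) 12.39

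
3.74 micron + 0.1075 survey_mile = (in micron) 1.73e+08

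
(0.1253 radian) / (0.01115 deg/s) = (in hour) 0.1789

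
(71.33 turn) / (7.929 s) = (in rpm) 539.8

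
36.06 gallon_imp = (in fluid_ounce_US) 5543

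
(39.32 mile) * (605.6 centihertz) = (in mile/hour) 8.572e+05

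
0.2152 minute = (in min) 0.2152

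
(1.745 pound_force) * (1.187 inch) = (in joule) 0.234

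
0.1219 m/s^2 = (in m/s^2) 0.1219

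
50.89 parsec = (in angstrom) 1.57e+28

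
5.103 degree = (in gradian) 5.67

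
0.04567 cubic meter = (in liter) 45.67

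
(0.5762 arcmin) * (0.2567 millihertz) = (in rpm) 4.109e-07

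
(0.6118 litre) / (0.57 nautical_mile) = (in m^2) 5.796e-07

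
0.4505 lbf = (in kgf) 0.2043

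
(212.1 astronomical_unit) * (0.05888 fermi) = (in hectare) 1.868e-07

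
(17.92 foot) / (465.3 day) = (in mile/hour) 3.039e-07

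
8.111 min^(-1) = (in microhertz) 1.352e+05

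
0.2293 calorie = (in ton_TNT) 2.293e-10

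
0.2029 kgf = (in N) 1.99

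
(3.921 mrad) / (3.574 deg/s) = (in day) 7.275e-07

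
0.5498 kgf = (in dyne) 5.392e+05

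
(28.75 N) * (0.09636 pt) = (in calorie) 0.0002336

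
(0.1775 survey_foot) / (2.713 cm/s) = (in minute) 0.03324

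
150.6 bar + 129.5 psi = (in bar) 159.5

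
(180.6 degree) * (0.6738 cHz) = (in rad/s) 0.02124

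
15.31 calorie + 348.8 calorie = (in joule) 1523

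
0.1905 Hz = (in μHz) 1.905e+05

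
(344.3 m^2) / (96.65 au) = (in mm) 2.381e-08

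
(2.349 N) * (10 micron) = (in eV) 1.466e+14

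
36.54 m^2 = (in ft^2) 393.3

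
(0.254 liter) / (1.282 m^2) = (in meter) 0.0001981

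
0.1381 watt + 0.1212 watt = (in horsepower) 0.0003477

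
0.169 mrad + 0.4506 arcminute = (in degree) 0.01719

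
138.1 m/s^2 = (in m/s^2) 138.1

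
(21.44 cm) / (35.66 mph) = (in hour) 3.736e-06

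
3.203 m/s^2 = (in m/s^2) 3.203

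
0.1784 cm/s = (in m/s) 0.001784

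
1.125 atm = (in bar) 1.14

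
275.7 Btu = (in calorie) 6.952e+04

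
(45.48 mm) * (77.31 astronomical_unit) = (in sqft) 5.662e+12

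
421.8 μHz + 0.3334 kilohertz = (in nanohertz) 3.334e+11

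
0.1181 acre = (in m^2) 477.9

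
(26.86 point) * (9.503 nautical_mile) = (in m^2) 166.8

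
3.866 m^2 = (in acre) 0.0009553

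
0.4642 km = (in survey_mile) 0.2884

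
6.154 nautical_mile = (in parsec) 3.694e-13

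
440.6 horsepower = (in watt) 3.286e+05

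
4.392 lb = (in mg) 1.992e+06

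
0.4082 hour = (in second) 1470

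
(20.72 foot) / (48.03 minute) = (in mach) 6.436e-06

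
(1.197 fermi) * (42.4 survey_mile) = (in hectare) 8.168e-15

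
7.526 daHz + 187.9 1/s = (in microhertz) 2.632e+08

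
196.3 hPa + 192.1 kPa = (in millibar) 2117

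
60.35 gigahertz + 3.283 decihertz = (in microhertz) 6.035e+16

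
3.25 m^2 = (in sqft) 34.98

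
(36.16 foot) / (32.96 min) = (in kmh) 0.02006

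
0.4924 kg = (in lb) 1.086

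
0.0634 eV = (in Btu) 9.628e-24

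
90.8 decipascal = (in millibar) 0.0908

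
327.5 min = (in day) 0.2274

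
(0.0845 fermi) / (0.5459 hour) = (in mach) 1.263e-22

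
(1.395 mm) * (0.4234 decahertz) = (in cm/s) 0.5906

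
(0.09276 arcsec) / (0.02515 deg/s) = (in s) 0.001025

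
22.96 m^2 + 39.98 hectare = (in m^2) 3.998e+05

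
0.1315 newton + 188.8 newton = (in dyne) 1.889e+07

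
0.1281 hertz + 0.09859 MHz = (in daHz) 9859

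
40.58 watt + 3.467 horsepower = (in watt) 2626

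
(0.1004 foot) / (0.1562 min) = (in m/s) 0.003265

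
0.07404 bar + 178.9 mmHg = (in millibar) 312.6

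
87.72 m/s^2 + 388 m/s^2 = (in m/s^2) 475.7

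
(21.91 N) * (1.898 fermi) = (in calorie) 9.939e-15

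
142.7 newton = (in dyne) 1.427e+07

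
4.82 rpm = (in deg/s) 28.92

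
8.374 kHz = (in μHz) 8.374e+09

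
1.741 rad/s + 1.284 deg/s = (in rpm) 16.84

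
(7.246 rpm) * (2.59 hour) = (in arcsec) 1.459e+09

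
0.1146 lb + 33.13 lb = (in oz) 531.9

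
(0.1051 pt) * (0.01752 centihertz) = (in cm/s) 6.496e-07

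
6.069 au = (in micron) 9.079e+17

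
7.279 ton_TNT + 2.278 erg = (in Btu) 2.887e+07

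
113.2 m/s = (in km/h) 407.5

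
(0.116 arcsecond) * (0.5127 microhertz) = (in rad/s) 2.883e-13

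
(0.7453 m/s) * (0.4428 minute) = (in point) 5.613e+04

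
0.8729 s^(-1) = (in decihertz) 8.729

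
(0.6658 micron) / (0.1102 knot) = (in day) 1.359e-10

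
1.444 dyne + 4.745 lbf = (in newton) 21.11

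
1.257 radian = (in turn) 0.2001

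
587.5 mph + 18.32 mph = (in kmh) 975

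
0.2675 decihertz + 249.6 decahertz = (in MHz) 0.002496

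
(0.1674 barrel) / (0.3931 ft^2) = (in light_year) 7.703e-17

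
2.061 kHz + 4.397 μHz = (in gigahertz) 2.061e-06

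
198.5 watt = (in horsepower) 0.2662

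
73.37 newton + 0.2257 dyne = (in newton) 73.37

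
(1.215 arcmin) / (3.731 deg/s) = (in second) 0.005427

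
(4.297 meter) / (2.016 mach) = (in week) 1.035e-08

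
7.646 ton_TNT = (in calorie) 7.646e+09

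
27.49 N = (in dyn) 2.749e+06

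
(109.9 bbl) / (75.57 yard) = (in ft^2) 2.722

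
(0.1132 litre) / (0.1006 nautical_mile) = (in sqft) 6.54e-06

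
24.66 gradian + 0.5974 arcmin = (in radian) 0.3875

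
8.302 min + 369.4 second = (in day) 0.01004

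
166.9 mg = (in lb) 0.000368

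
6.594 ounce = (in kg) 0.1869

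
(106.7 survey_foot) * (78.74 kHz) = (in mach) 7521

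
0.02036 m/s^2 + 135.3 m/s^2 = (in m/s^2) 135.3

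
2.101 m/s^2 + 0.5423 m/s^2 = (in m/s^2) 2.643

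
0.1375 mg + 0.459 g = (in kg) 0.0004591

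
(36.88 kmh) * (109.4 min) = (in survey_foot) 2.206e+05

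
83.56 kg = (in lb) 184.2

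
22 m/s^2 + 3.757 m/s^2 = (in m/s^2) 25.76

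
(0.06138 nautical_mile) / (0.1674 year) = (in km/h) 7.752e-05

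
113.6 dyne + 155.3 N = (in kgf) 15.84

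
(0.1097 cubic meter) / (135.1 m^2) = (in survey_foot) 0.002664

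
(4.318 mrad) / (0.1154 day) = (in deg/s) 2.481e-05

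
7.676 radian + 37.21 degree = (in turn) 1.325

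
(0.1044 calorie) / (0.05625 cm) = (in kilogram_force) 79.19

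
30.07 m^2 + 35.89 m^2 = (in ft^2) 710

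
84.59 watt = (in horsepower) 0.1134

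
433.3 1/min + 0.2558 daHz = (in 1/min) 586.8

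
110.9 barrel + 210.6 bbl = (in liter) 5.111e+04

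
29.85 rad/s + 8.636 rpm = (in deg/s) 1762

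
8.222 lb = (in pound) 8.222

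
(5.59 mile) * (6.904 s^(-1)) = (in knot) 1.207e+05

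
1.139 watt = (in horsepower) 0.001527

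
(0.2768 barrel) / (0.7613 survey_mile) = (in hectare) 3.592e-09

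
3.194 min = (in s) 191.6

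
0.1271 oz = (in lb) 0.007944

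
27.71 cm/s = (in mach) 0.0008138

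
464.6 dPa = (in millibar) 0.4646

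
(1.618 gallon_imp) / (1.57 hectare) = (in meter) 4.685e-07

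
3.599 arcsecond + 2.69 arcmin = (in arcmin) 2.75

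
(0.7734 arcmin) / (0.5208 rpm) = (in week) 6.821e-09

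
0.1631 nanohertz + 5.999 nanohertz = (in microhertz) 0.006162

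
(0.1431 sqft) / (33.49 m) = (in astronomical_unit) 2.654e-15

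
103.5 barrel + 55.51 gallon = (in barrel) 104.8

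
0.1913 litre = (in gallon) 0.05054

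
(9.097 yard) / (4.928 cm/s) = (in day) 0.001954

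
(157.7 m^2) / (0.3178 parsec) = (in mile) 9.993e-18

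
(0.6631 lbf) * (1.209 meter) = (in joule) 3.566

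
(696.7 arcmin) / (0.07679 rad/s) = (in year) 8.369e-08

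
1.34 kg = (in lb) 2.954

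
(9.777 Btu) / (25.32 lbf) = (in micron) 9.159e+07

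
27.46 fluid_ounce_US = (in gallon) 0.2145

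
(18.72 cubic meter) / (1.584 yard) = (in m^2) 12.92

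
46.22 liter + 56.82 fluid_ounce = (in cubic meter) 0.0479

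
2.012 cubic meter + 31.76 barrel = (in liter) 7061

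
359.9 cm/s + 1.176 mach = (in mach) 1.187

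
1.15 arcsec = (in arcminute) 0.01917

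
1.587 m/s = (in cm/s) 158.7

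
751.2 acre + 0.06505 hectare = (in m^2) 3.041e+06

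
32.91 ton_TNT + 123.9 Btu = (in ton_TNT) 32.91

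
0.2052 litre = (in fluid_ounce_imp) 7.222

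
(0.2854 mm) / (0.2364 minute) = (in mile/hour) 4.501e-05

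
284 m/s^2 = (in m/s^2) 284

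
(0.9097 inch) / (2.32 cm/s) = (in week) 1.647e-06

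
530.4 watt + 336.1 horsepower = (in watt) 2.512e+05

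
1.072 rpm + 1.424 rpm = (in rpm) 2.496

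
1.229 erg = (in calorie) 2.937e-08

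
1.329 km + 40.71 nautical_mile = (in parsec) 2.486e-12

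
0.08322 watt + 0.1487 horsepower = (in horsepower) 0.1488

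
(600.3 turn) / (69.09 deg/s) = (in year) 9.919e-05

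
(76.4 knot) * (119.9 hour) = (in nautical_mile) 9160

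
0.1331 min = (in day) 9.243e-05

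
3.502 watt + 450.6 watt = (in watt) 454.1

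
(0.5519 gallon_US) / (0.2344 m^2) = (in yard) 0.009747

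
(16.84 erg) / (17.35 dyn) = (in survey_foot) 0.03184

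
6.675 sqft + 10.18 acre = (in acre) 10.18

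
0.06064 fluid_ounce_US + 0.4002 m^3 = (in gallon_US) 105.7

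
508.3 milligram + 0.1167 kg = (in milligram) 1.172e+05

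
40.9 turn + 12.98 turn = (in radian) 338.5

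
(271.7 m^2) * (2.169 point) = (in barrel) 1.308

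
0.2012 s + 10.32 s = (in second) 10.52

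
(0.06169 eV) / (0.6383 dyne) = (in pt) 4.389e-12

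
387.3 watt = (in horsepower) 0.5194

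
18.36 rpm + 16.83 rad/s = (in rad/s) 18.75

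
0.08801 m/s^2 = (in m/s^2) 0.08801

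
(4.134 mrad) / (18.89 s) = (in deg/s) 0.01254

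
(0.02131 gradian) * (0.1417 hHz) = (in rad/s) 0.004743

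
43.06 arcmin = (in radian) 0.01253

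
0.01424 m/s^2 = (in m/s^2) 0.01424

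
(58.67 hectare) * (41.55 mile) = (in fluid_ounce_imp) 1.381e+15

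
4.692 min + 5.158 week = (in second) 3.12e+06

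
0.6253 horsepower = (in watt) 466.3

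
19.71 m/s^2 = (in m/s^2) 19.71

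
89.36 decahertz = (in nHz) 8.936e+11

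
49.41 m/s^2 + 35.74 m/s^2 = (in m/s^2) 85.15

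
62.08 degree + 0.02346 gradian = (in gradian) 69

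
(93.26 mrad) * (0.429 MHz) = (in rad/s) 4.001e+04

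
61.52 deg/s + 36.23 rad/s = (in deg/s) 2137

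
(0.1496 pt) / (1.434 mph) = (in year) 2.611e-12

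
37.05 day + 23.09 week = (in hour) 4768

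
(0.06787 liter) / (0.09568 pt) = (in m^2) 2.011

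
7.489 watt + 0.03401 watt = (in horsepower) 0.01009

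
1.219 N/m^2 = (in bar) 1.219e-05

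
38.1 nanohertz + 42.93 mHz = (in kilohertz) 4.293e-05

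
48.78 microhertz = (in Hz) 4.878e-05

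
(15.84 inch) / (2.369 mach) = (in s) 0.0004988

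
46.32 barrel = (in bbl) 46.32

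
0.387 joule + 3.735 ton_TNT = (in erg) 1.563e+17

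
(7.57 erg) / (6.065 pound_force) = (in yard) 3.069e-08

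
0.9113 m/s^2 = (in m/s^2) 0.9113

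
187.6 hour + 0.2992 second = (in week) 1.117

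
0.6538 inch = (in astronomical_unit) 1.11e-13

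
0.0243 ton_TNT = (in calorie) 2.43e+07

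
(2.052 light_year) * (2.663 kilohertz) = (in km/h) 1.861e+20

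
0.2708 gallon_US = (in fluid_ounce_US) 34.66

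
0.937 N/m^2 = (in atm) 9.247e-06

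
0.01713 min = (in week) 1.699e-06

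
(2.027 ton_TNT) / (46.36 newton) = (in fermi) 1.829e+23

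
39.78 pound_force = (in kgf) 18.04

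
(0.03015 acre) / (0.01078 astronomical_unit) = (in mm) 7.566e-05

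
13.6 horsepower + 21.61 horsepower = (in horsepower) 35.21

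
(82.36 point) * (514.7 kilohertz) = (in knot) 2.907e+04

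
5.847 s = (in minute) 0.09745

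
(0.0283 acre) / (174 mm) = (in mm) 6.582e+05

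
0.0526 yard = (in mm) 48.1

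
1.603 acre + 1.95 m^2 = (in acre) 1.603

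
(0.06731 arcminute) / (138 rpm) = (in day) 1.568e-11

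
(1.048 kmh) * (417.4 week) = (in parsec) 2.382e-09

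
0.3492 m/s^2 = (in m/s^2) 0.3492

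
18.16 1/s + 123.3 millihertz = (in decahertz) 1.828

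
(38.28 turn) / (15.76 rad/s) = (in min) 0.2544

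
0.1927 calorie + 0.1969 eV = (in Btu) 0.0007642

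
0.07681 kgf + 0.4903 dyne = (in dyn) 7.533e+04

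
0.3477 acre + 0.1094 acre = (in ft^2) 1.991e+04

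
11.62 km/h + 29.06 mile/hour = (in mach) 0.04763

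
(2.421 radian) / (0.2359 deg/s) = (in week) 0.0009722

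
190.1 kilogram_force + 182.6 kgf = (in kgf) 372.7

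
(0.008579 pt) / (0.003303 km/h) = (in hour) 9.163e-07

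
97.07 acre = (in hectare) 39.28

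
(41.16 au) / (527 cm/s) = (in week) 1.932e+06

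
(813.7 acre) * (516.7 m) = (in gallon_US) 4.495e+11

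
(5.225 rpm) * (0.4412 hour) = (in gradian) 5.533e+04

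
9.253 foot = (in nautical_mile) 0.001523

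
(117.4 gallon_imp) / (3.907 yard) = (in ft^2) 1.608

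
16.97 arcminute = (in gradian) 0.3143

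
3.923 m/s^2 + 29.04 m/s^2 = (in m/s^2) 32.96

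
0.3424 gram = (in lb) 0.0007549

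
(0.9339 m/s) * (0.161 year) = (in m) 4.742e+06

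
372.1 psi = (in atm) 25.32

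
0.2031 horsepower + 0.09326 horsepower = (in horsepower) 0.2964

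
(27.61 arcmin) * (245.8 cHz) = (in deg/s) 1.131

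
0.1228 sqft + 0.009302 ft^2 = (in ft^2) 0.1321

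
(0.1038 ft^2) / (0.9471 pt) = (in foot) 94.69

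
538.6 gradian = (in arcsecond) 1.745e+06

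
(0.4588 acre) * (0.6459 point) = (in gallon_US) 111.8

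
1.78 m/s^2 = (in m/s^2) 1.78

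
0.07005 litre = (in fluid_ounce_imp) 2.465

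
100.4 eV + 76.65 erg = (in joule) 7.665e-06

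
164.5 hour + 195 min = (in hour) 167.8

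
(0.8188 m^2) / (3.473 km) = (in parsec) 7.641e-21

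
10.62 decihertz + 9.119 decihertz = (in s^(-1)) 1.974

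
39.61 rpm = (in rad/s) 4.148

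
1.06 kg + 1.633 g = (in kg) 1.062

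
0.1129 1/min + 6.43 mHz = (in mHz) 8.312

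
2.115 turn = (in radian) 13.29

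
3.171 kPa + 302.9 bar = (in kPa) 3.029e+04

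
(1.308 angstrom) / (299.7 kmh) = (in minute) 2.619e-14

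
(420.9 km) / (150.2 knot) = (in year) 0.0001727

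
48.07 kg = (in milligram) 4.807e+07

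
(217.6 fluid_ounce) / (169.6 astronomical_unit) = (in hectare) 2.536e-20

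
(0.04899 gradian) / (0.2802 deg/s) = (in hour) 4.371e-05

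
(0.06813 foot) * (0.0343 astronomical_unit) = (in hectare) 1.066e+04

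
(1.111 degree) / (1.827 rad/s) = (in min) 0.0001769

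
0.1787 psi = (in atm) 0.01216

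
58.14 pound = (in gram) 2.637e+04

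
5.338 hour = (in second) 1.922e+04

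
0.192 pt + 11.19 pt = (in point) 11.38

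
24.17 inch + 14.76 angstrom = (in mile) 0.0003815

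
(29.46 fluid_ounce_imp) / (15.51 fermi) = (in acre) 1.334e+07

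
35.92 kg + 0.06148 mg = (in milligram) 3.592e+07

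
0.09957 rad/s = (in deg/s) 5.705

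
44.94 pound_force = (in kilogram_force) 20.38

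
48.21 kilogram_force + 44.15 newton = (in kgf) 52.71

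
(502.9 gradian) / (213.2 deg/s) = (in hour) 0.0005897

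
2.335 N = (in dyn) 2.335e+05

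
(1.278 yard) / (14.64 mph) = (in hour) 4.96e-05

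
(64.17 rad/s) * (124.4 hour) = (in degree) 1.647e+09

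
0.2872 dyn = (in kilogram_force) 2.929e-07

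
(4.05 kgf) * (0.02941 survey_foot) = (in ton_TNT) 8.509e-11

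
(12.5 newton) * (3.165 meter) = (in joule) 39.56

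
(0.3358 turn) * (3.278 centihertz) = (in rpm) 0.6605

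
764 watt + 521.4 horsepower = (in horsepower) 522.4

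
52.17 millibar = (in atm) 0.05149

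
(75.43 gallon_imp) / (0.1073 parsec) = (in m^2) 1.036e-16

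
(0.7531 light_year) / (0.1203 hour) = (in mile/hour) 3.68e+13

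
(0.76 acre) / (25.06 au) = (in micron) 0.0008204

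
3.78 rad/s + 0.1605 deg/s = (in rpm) 36.12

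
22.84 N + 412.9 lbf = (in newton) 1860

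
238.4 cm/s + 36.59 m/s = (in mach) 0.1145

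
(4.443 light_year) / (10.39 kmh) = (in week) 2.408e+10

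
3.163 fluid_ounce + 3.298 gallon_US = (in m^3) 0.01258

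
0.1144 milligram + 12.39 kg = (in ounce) 437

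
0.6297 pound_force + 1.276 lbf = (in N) 8.477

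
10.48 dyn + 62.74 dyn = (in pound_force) 0.0001646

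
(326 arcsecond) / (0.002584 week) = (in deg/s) 5.794e-05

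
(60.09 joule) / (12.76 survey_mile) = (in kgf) 0.0002984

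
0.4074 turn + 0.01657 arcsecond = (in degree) 146.7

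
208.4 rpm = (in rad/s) 21.82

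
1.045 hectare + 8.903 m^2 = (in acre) 2.584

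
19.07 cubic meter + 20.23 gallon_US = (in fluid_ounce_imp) 6.739e+05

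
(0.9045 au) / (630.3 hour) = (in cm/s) 5.963e+06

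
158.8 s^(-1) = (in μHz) 1.588e+08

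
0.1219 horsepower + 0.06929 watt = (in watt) 90.97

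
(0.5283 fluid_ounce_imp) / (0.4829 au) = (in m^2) 2.078e-16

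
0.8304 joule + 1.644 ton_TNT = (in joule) 6.878e+09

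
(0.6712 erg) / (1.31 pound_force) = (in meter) 1.152e-08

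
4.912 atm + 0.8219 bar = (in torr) 4350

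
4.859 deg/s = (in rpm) 0.8098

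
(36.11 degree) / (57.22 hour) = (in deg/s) 0.0001753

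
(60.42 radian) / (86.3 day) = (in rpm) 7.738e-05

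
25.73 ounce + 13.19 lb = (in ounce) 236.8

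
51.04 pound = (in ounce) 816.6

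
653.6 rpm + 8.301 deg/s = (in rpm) 655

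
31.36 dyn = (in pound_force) 7.05e-05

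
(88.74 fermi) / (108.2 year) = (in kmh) 9.362e-23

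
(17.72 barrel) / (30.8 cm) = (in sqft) 98.46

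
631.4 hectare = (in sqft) 6.796e+07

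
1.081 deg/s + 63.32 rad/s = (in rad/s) 63.34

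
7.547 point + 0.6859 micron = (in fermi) 2.663e+12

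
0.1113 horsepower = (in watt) 83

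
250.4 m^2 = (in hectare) 0.02504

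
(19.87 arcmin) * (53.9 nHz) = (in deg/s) 1.785e-08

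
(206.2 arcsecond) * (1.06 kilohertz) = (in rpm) 10.12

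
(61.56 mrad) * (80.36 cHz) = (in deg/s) 2.834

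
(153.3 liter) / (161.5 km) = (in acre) 2.346e-10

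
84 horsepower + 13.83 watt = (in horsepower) 84.02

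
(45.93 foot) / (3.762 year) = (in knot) 2.294e-07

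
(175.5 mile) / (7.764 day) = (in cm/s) 42.1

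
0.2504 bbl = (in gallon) 10.52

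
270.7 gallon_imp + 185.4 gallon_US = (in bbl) 12.15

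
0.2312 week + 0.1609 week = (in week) 0.3921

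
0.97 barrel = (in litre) 154.2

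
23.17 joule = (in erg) 2.317e+08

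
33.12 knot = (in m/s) 17.04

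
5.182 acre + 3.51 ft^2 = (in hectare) 2.097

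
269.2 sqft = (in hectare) 0.002501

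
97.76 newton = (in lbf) 21.98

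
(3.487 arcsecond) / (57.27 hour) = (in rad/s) 8.2e-11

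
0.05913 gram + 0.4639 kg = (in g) 464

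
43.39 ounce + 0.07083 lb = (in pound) 2.783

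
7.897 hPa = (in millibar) 7.897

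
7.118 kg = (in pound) 15.69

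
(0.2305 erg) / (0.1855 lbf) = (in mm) 2.793e-05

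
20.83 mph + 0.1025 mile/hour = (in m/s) 9.358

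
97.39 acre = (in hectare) 39.41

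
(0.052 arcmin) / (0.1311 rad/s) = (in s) 0.0001154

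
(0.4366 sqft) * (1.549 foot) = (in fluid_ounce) 647.6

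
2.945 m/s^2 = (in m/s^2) 2.945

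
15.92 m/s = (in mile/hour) 35.61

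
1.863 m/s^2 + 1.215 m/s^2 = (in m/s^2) 3.078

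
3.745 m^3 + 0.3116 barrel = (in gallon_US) 1002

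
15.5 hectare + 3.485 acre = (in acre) 41.79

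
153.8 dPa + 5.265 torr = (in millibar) 7.173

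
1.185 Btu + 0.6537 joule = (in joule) 1251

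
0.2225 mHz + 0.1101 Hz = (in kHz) 0.0001103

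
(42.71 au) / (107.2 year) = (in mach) 5.551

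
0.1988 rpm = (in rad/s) 0.02082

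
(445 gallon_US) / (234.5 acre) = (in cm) 0.0001775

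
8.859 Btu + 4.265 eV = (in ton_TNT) 2.234e-06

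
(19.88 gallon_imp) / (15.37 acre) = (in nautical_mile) 7.846e-10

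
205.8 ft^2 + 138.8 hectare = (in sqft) 1.494e+07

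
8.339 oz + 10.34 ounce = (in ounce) 18.68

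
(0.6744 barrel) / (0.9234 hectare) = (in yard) 1.27e-05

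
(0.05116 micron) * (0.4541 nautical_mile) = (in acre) 1.063e-08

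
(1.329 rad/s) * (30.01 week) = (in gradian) 1.536e+09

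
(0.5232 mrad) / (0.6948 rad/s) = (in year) 2.388e-11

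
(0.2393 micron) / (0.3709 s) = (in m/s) 6.452e-07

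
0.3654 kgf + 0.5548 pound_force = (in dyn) 6.051e+05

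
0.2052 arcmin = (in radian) 5.969e-05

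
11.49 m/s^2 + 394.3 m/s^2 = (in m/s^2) 405.8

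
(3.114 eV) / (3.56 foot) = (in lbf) 1.034e-19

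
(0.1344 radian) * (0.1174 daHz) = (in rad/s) 0.1578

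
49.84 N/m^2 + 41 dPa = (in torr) 0.4046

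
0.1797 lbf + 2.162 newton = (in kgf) 0.302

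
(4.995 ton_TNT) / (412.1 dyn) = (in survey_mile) 3.151e+09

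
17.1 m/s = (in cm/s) 1710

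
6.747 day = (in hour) 161.9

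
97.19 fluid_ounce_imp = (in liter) 2.761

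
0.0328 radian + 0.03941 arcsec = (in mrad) 32.8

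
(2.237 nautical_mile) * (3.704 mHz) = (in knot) 29.83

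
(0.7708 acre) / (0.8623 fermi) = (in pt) 1.025e+22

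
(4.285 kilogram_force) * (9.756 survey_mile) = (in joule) 6.598e+05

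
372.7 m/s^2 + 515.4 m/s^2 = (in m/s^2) 888.1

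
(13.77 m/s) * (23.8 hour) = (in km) 1180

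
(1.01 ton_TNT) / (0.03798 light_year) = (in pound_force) 2.644e-06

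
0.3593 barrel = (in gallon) 15.09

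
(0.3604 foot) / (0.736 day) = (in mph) 3.864e-06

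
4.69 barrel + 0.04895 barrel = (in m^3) 0.7534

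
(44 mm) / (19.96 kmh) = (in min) 0.0001323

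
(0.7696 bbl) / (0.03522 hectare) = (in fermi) 3.474e+11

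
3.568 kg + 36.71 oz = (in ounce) 162.6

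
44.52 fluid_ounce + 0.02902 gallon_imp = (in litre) 1.449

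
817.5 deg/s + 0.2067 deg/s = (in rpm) 136.3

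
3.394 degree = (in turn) 0.009428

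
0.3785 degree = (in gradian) 0.4206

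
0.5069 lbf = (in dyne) 2.255e+05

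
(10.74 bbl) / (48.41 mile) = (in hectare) 2.192e-09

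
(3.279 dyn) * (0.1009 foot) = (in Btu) 9.558e-10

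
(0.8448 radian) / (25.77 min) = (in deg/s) 0.0313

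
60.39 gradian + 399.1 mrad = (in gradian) 85.8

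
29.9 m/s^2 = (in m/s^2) 29.9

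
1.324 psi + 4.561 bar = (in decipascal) 4.652e+06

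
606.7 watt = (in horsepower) 0.8136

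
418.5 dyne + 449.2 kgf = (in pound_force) 990.3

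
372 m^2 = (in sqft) 4004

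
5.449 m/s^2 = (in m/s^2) 5.449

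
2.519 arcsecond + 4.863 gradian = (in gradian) 4.864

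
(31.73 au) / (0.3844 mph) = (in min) 4.604e+11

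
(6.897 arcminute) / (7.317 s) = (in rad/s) 0.0002742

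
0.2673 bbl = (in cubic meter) 0.0425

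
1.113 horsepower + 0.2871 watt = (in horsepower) 1.113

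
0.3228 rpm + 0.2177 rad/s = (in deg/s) 14.41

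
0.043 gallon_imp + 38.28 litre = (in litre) 38.48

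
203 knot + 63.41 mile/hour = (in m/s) 132.8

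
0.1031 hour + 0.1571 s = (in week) 0.000614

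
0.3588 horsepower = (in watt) 267.6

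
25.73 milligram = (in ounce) 0.0009076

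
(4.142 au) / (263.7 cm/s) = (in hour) 6.527e+07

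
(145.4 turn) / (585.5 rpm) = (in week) 2.464e-05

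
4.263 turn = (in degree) 1535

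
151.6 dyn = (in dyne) 151.6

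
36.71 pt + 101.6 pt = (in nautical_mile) 2.635e-05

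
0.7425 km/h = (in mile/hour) 0.4614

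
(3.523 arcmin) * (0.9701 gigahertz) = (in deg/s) 5.696e+07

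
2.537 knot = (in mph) 2.92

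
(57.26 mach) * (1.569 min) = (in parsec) 5.948e-11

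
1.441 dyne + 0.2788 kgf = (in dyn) 2.734e+05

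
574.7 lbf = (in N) 2556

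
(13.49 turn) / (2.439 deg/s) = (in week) 0.003292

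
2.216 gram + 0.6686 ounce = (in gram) 21.17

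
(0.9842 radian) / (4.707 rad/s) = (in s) 0.2091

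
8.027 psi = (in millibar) 553.4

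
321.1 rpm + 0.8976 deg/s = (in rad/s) 33.64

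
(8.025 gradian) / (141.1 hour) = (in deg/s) 1.422e-05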